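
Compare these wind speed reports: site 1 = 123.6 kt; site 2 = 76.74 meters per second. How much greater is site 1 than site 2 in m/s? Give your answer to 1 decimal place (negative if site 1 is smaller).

site 1: 123.6 kt = 63.585 m/s.
Difference: 63.585 − 76.740 = -13.2 m/s.

-13.2 m/s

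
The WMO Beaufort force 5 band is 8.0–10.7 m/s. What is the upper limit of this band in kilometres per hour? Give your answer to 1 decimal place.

8.0–10.7 m/s × 3.6 = 28.8–38.5 km/h.

38.5 km/h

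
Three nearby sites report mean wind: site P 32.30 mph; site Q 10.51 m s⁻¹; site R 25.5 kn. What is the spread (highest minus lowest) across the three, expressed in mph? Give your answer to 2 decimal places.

8.79 mph

site Q: 10.51 m/s = 23.5102 mph.
site R: 25.5 kt = 29.3449 mph.
Spread: 32.3000 − 23.5102 = 8.79 mph.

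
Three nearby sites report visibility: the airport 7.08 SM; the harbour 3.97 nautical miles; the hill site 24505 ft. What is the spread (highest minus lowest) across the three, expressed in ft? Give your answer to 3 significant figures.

the airport: 7.08 SM = 37382.40 ft.
the harbour: 3.97 nmi = 24122.18 ft.
Spread: 37382.40 − 24122.18 = 13300 ft.

13300 ft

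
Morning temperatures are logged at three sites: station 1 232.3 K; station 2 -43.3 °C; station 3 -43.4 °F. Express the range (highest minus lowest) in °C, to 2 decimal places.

2.45 °C

station 1: 232.3 K = -40.850 °C.
station 3: -43.4 °F = -41.889 °C.
Spread: (-40.850) − (-43.300) = 2.450 °C.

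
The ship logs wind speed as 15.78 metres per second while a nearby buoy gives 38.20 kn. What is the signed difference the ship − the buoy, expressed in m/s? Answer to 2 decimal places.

the buoy: 38.20 kt = 19.6518 m/s.
Difference: 15.7800 − 19.6518 = -3.87 m/s.

-3.87 m/s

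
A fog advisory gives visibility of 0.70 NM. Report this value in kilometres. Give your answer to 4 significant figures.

1.296 km

1 nmi = 1.852 km, so 0.70 × 1.852 = 1.296 km.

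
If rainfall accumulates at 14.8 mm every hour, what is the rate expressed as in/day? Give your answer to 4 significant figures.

13.98 in/day

14.8 mm/hour × 0.0393701 in/mm × 24 hour/day = 13.98 in/day.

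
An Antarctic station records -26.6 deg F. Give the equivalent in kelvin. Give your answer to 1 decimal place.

240.6 K

First to °C: -32.56 °C.
Then to K: 240.6 K.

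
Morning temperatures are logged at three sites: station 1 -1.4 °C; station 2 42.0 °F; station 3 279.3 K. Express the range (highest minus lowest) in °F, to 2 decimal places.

13.59 °F

station 2: 42.0 °F = 5.556 °C.
station 3: 279.3 K = 6.150 °C.
Spread: 6.150 − (-1.400) = 7.550 °C = 13.59 °F.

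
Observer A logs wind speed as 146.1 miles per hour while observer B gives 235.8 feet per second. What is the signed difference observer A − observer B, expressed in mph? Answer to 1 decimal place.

-14.7 mph

observer B: 235.8 ft/s = 160.773 mph.
Difference: 146.100 − 160.773 = -14.7 mph.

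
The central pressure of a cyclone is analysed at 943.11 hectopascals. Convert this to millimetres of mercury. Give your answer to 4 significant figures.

1 hPa = 0.750062 mmHg, so 943.11 × 0.750062 = 707.4 mmHg.

707.4 mmHg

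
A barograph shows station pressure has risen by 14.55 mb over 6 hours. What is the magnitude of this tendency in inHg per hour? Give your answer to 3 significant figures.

14.55 mb / 6 h × 0.02953 inHg/mb = 0.0716 inHg/h.

0.0716 inHg per hour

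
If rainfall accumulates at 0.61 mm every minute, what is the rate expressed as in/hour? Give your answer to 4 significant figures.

0.61 mm/minute × 0.0393701 in/mm × 60 minute/hour = 1.441 in/hour.

1.441 in/hour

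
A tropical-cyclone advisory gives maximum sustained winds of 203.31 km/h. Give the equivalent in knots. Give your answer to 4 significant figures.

1 km/h = 0.539957 kt, so 203.31 × 0.539957 = 109.8 kt.

109.8 kt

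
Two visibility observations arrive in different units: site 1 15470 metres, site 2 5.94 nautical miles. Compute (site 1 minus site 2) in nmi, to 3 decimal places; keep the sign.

site 1: 15470 m = 8.35313 nmi.
Difference: 8.35313 − 5.94000 = 2.413 nmi.

2.413 nmi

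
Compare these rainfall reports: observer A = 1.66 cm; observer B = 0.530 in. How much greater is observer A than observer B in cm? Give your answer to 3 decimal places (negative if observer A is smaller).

observer B: 0.530 in = 1.34620 cm.
Difference: 1.66000 − 1.34620 = 0.314 cm.

0.314 cm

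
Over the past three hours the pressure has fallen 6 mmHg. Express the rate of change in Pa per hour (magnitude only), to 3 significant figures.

6 mmHg / 3 h × 133.322 Pa/mmHg = 267 Pa/h.

267 Pa per hour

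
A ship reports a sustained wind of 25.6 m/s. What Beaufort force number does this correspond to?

25.6 m/s lies in the Beaufort 10 band (storm, 24.5–28.4 m/s).

Beaufort force 10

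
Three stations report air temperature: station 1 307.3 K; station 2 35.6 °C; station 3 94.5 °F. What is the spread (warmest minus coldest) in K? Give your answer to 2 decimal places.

station 1: 307.3 K = 34.150 °C.
station 3: 94.5 °F = 34.722 °C.
Spread: 35.600 − 34.150 = 1.450 °C.

1.45 K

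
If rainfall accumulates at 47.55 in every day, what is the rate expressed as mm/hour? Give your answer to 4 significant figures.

47.55 in/day × 25.4 mm/in × 0.0416667 day/hour = 50.32 mm/hour.

50.32 mm/hour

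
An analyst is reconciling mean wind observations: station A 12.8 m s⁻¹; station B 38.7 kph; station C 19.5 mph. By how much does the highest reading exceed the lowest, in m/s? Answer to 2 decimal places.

4.08 m/s

station B: 38.7 km/h = 10.7500 m/s.
station C: 19.5 mph = 8.7173 m/s.
Spread: 12.8000 − 8.7173 = 4.08 m/s.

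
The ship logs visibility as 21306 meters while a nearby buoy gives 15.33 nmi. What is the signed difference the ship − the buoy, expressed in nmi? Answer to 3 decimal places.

-3.826 nmi

the ship: 21306 m = 11.50432 nmi.
Difference: 11.50432 − 15.33000 = -3.826 nmi.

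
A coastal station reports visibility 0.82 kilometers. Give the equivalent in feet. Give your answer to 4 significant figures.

1 km = 3280.84 ft, so 0.82 × 3280.84 = 2690 ft.

2690 ft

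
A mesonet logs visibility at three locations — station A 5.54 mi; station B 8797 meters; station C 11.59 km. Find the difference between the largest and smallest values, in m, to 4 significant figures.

2793 m

station A: 5.54 SM = 8915.77 m.
station C: 11.59 km = 11590.00 m.
Spread: 11590.00 − 8797.00 = 2793 m.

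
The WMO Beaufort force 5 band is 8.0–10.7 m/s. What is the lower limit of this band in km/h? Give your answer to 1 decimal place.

8.0–10.7 m/s × 3.6 = 28.8–38.5 km/h.

28.8 km/h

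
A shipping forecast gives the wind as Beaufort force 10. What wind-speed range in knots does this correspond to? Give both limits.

Beaufort 10 (storm) spans 48–55 knots.

48 to 55 kt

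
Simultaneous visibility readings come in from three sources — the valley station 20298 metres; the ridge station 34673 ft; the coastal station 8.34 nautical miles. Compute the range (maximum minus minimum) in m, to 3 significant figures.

9730 m

the ridge station: 34673 ft = 10568.33 m.
the coastal station: 8.34 nmi = 15445.68 m.
Spread: 20298.00 − 10568.33 = 9730 m.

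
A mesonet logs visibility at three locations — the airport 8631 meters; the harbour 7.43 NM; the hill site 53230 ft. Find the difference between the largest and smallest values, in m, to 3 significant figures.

7590 m

the harbour: 7.43 nmi = 13760.36 m.
the hill site: 53230 ft = 16224.50 m.
Spread: 16224.50 − 8631.00 = 7590 m.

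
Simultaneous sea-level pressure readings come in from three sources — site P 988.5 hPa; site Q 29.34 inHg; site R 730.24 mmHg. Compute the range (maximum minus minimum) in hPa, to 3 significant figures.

site Q: 29.34 inHg = 993.567 hPa.
site R: 730.24 mmHg = 973.573 hPa.
Spread: 993.567 − 973.573 = 20.0 hPa.

20.0 hPa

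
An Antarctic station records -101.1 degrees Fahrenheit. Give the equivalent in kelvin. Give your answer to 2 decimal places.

First to °C: -73.94 °C.
Then to K: 199.21 K.

199.21 K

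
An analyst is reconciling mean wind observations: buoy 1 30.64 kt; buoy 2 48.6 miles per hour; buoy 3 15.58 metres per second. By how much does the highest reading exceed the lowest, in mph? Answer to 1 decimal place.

buoy 1: 30.64 kt = 35.260 mph.
buoy 3: 15.58 m/s = 34.851 mph.
Spread: 48.600 − 34.851 = 13.7 mph.

13.7 mph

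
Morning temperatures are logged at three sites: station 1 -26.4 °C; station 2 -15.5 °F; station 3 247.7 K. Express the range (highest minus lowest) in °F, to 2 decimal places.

1.71 °F

station 2: -15.5 °F = -26.389 °C.
station 3: 247.7 K = -25.450 °C.
Spread: (-25.450) − (-26.400) = 0.950 °C = 1.71 °F.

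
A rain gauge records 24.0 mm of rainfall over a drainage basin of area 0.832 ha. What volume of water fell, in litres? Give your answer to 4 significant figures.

Area: 0.832 ha = 8320 m².
1 mm over 1 m² is 1 L, so volume = 24 × 8320 = 199680 L ≈ 199700 L.

199700 litres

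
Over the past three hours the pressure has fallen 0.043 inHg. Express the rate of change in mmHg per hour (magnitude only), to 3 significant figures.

0.043 inHg / 3 h × 25.4 mmHg/inHg = 0.364 mmHg/h.

0.364 mmHg per hour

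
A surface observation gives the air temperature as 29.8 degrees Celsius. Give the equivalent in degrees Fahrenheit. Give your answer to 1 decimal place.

85.6 °F

°F = °C × 9/5 + 32 = 29.8 × 1.8 + 32 = 85.6 °F.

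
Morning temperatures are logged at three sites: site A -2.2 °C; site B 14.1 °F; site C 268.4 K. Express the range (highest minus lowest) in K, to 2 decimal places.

site B: 14.1 °F = -9.944 °C.
site C: 268.4 K = -4.750 °C.
Spread: (-2.200) − (-9.944) = 7.744 °C.

7.74 K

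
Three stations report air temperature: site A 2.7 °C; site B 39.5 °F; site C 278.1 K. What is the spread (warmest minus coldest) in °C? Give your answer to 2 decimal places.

site B: 39.5 °F = 4.167 °C.
site C: 278.1 K = 4.950 °C.
Spread: 4.950 − 2.700 = 2.250 °C.

2.25 °C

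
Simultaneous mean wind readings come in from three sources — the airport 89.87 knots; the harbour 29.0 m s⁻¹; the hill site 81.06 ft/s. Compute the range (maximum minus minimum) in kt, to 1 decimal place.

the harbour: 29.0 m/s = 56.371 kt.
the hill site: 81.06 ft/s = 48.027 kt.
Spread: 89.870 − 48.027 = 41.8 kt.

41.8 kt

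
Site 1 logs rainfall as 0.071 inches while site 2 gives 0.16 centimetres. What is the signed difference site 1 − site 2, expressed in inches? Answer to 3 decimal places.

0.008 in

site 2: 0.16 cm = 0.06299 in.
Difference: 0.07100 − 0.06299 = 0.008 in.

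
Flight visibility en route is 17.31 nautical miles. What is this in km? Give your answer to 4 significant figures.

32.06 km

1 nmi = 1.852 km, so 17.31 × 1.852 = 32.06 km.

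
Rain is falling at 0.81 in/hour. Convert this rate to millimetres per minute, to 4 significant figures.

0.3429 mm/minute

0.81 in/hour × 25.4 mm/in × 0.0166667 hour/minute = 0.3429 mm/minute.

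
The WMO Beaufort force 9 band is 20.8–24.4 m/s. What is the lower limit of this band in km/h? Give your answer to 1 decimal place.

74.9 km/h

20.8–24.4 m/s × 3.6 = 74.9–87.8 km/h.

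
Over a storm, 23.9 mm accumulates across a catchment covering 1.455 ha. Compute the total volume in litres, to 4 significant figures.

Area: 1.455 ha = 14550 m².
1 mm over 1 m² is 1 L, so volume = 23.9 × 14550 = 347745 L ≈ 347700 L.

347700 litres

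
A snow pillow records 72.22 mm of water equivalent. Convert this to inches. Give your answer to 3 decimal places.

1 mm = 0.0393701 in, so 72.22 × 0.0393701 = 2.843 in.

2.843 in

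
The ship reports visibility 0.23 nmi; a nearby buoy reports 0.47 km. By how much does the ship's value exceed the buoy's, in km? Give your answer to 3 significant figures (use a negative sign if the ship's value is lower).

-0.0440 km

the ship: 0.23 nmi = 0.425960 km.
Difference: 0.425960 − 0.470000 = -0.0440 km.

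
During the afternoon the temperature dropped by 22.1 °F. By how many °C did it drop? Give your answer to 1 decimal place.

12.3 °C

For a temperature change the 32° offset cancels: Δ°C = 22.1 × 0.5556 = 12.3 °C.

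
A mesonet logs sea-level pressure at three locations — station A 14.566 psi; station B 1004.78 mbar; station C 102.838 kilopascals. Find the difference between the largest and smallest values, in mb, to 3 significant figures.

station A: 14.566 psi = 1004.290 mb.
station C: 102.838 kPa = 1028.380 mb.
Spread: 1028.380 − 1004.290 = 24.1 mb.

24.1 mb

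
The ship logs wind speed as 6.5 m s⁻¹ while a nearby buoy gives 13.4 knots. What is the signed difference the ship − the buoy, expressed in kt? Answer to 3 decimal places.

-0.765 kt

the ship: 6.5 m/s = 12.63499 kt.
Difference: 12.63499 − 13.40000 = -0.765 kt.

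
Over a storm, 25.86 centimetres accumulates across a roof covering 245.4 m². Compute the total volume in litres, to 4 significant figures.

63460 litres

Depth: 25.86 cm × 10 = 258.6 mm.
1 mm over 1 m² is 1 L, so volume = 258.6 × 245.4 = 63460.44 L ≈ 63460 L.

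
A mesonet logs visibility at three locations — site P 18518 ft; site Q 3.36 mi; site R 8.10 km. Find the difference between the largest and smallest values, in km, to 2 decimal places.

site P: 18518 ft = 5.6443 km.
site Q: 3.36 SM = 5.4074 km.
Spread: 8.1000 − 5.4074 = 2.69 km.

2.69 km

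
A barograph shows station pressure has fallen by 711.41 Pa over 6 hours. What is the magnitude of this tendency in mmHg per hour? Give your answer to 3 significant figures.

711.41 Pa / 6 h × 0.00750062 mmHg/Pa = 0.889 mmHg/h.

0.889 mmHg per hour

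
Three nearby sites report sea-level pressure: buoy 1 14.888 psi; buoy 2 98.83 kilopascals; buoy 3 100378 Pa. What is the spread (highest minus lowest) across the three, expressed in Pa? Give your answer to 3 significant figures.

buoy 1: 14.888 psi = 102649.15 Pa.
buoy 2: 98.83 kPa = 98830.00 Pa.
Spread: 102649.15 − 98830.00 = 3820 Pa.

3820 Pa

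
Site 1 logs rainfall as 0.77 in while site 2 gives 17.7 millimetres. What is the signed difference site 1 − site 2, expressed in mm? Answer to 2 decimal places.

site 1: 0.77 in = 19.5580 mm.
Difference: 19.5580 − 17.7000 = 1.86 mm.

1.86 mm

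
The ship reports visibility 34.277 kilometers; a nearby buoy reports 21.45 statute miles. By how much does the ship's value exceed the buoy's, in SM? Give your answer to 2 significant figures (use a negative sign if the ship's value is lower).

the ship: 34.277 km = 21.2987 SM.
Difference: 21.2987 − 21.4500 = -0.15 SM.

-0.15 SM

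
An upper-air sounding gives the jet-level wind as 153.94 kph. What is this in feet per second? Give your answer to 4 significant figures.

1 km/h = 0.911344 ft/s, so 153.94 × 0.911344 = 140.3 ft/s.

140.3 ft/s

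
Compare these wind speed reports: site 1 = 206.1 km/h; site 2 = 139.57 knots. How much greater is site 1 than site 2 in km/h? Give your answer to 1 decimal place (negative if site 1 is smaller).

site 2: 139.57 kt = 258.484 km/h.
Difference: 206.100 − 258.484 = -52.4 km/h.

-52.4 km/h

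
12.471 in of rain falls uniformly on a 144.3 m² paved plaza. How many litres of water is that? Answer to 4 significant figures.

45710 litres

Depth: 12.471 in × 25.4 = 316.7634 mm.
1 mm over 1 m² is 1 L, so volume = 316.7634 × 144.3 = 45708.959 L ≈ 45710 L.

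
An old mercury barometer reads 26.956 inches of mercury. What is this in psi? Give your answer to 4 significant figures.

13.24 psi

1 inHg = 0.491154 psi, so 26.956 × 0.491154 = 13.24 psi.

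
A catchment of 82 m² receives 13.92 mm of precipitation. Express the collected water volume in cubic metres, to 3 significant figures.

1 mm over 1 m² is 1 L, so volume = 13.92 × 82 = 1141.44 L = 1.14 m³.

1.14 cubic metres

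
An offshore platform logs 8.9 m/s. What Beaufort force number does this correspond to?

8.9 m/s lies in the Beaufort 5 band (fresh breeze, 8.0–10.7 m/s).

Beaufort force 5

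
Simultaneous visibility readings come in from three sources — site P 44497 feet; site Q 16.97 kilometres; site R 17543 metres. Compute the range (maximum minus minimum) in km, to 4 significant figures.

site P: 44497 ft = 13.56269 km.
site R: 17543 m = 17.54300 km.
Spread: 17.54300 − 13.56269 = 3.980 km.

3.980 km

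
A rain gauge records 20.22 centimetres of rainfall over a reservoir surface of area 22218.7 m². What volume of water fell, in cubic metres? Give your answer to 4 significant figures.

Depth: 20.22 cm × 10 = 202.2 mm.
1 mm over 1 m² is 1 L, so volume = 202.2 × 22218.7 = 4492621.1 L = 4493 m³.

4493 cubic metres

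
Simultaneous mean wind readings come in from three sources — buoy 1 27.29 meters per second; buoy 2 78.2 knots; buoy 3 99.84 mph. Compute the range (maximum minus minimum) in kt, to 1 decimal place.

buoy 1: 27.29 m/s = 53.048 kt.
buoy 3: 99.84 mph = 86.759 kt.
Spread: 86.759 − 53.048 = 33.7 kt.

33.7 kt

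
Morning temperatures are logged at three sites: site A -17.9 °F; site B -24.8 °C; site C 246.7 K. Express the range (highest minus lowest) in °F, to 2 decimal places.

5.26 °F

site A: -17.9 °F = -27.722 °C.
site C: 246.7 K = -26.450 °C.
Spread: (-24.800) − (-27.722) = 2.922 °C = 5.26 °F.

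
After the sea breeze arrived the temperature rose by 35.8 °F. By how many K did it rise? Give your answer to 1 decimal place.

A change of 1 °C equals a change of 1.8 °F: ΔK = 35.8 × 0.5556 = 19.9 K.

19.9 K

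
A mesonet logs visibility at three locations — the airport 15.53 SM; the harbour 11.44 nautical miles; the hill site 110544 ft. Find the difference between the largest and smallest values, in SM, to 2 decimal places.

7.77 SM

the harbour: 11.44 nmi = 13.1649 SM.
the hill site: 110544 ft = 20.9364 SM.
Spread: 20.9364 − 13.1649 = 7.77 SM.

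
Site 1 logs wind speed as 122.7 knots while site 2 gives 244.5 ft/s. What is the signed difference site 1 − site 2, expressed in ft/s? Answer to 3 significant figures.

site 1: 122.7 kt = 207.094 ft/s.
Difference: 207.094 − 244.500 = -37.4 ft/s.

-37.4 ft/s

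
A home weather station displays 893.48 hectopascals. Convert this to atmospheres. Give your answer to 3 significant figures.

1 hPa = 0.000986923 atm, so 893.48 × 0.000986923 = 0.882 atm.

0.882 atm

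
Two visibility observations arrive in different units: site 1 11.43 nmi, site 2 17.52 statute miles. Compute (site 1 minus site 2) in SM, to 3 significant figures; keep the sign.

site 1: 11.43 nmi = 13.1534 SM.
Difference: 13.1534 − 17.5200 = -4.37 SM.

-4.37 SM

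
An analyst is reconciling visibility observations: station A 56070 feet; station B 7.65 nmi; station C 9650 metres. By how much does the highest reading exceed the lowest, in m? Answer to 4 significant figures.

station A: 56070 ft = 17090.14 m.
station B: 7.65 nmi = 14167.80 m.
Spread: 17090.14 − 9650.00 = 7440 m.

7440 m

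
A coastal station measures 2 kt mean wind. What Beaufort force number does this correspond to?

Beaufort force 1

2 kt lies in the Beaufort 1 band (light air, 1–3 kt).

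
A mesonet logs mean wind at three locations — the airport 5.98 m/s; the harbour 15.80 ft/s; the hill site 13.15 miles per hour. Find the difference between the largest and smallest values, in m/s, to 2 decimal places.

the harbour: 15.80 ft/s = 4.8158 m/s.
the hill site: 13.15 mph = 5.8786 m/s.
Spread: 5.9800 − 4.8158 = 1.16 m/s.

1.16 m/s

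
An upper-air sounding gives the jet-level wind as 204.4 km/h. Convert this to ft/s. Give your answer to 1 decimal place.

186.3 ft/s

1 km/h = 0.911344 ft/s, so 204.4 × 0.911344 = 186.3 ft/s.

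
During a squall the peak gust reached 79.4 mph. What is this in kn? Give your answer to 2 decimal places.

69.00 kt

1 mph = 0.868976 kt, so 79.4 × 0.868976 = 69.00 kt.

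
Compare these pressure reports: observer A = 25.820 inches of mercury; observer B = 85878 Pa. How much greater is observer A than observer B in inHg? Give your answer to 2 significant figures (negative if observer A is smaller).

observer B: 85878 Pa = 25.3598 inHg.
Difference: 25.8200 − 25.3598 = 0.46 inHg.

0.46 inHg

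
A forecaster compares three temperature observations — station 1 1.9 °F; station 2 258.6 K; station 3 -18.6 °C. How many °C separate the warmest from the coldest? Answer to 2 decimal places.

station 1: 1.9 °F = -16.722 °C.
station 2: 258.6 K = -14.550 °C.
Spread: (-14.550) − (-18.600) = 4.050 °C.

4.05 °C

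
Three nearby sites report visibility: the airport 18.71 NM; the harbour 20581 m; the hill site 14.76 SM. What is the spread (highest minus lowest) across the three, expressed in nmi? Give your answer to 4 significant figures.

the harbour: 20581 m = 11.11285 nmi.
the hill site: 14.76 SM = 12.82609 nmi.
Spread: 18.71000 − 11.11285 = 7.597 nmi.

7.597 nmi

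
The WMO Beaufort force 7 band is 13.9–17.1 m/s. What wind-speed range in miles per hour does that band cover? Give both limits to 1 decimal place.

31.1 to 38.3 mph

13.9–17.1 m/s × 2.237 = 31.1–38.3 mph.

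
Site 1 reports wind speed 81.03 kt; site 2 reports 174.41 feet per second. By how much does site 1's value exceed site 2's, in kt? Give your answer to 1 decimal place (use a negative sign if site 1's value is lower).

site 2: 174.41 ft/s = 103.335 kt.
Difference: 81.030 − 103.335 = -22.3 kt.

-22.3 kt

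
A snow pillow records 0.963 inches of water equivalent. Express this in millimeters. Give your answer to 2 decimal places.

1 in = 25.4 mm, so 0.963 × 25.4 = 24.46 mm.

24.46 mm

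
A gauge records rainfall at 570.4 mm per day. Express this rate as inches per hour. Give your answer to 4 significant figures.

570.4 mm/day × 0.0393701 in/mm × 0.0416667 day/hour = 0.9357 in/hour.

0.9357 in/hour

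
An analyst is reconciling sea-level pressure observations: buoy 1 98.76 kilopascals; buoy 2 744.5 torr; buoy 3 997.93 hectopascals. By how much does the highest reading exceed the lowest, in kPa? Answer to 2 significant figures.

buoy 2: 744.5 mmHg = 99.259 kPa.
buoy 3: 997.93 hPa = 99.793 kPa.
Spread: 99.793 − 98.760 = 1.0 kPa.

1.0 kPa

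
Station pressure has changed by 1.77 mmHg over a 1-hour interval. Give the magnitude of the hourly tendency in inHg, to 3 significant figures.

0.0697 inHg per hour

1.77 mmHg / 1 h × 0.0393701 inHg/mmHg = 0.0697 inHg/h.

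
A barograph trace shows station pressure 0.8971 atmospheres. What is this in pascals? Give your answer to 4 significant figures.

90900 Pa

1 atm = 101325 Pa, so 0.8971 × 101325 = 90900 Pa.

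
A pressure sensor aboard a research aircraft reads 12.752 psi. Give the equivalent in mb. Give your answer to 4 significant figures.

1 psi = 68.9476 mb, so 12.752 × 68.9476 = 879.2 mb.

879.2 mb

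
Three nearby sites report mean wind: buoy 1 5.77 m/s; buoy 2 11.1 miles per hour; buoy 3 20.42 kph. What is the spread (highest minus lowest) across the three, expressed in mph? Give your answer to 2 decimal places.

1.81 mph

buoy 1: 5.77 m/s = 12.9071 mph.
buoy 3: 20.42 km/h = 12.6884 mph.
Spread: 12.9071 − 11.1000 = 1.81 mph.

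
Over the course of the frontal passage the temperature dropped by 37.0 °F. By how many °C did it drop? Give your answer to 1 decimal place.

20.6 °C

A change of 1 °C equals a change of 1.8 °F: Δ°C = 37.0 × 0.5556 = 20.6 °C.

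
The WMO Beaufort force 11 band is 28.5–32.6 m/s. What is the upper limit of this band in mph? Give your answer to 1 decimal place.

28.5–32.6 m/s × 2.237 = 63.8–72.9 mph.

72.9 mph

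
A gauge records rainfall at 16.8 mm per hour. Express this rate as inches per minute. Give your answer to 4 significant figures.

16.8 mm/hour × 0.0393701 in/mm × 0.0166667 hour/minute = 0.01102 in/minute.

0.01102 in/minute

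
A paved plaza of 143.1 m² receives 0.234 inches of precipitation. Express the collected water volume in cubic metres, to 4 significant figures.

0.8505 cubic metres

Depth: 0.234 in × 25.4 = 5.9436 mm.
1 mm over 1 m² is 1 L, so volume = 5.9436 × 143.1 = 850.52916 L = 0.8505 m³.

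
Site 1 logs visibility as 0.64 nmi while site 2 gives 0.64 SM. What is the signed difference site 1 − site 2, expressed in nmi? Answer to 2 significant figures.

0.084 nmi

site 2: 0.64 SM = 0.55614 nmi.
Difference: 0.64000 − 0.55614 = 0.084 nmi.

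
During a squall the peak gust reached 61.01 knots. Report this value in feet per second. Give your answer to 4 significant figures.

1 kt = 1.68781 ft/s, so 61.01 × 1.68781 = 103.0 ft/s.

103.0 ft/s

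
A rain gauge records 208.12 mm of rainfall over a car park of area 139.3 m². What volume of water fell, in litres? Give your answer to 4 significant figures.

1 mm over 1 m² is 1 L, so volume = 208.12 × 139.3 = 28991.116 L ≈ 28990 L.

28990 litres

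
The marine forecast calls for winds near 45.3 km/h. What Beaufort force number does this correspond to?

45.3 km/h = 12.6 m/s, which is Beaufort 6 (strong breeze, 10.8–13.8 m/s).

Beaufort force 6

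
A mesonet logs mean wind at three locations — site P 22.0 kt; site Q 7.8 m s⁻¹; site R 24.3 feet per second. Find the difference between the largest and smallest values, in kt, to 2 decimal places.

7.60 kt

site Q: 7.8 m/s = 15.1620 kt.
site R: 24.3 ft/s = 14.3974 kt.
Spread: 22.0000 − 14.3974 = 7.60 kt.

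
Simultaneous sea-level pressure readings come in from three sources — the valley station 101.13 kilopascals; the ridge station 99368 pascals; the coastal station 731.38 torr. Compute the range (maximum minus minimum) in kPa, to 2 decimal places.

the ridge station: 99368 Pa = 99.3680 kPa.
the coastal station: 731.38 mmHg = 97.5093 kPa.
Spread: 101.1300 − 97.5093 = 3.62 kPa.

3.62 kPa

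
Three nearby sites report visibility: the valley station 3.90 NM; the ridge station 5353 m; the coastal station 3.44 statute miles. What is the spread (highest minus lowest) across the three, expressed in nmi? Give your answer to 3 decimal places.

the ridge station: 5353 m = 2.89039 nmi.
the coastal station: 3.44 SM = 2.98928 nmi.
Spread: 3.90000 − 2.89039 = 1.010 nmi.

1.010 nmi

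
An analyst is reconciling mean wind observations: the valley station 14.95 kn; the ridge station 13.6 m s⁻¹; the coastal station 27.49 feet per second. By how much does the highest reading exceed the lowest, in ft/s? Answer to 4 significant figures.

19.39 ft/s

the valley station: 14.95 kt = 25.2328 ft/s.
the ridge station: 13.6 m/s = 44.6194 ft/s.
Spread: 44.6194 − 25.2328 = 19.39 ft/s.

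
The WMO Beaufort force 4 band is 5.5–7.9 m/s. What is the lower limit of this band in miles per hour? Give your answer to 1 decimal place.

5.5–7.9 m/s × 2.237 = 12.3–17.7 mph.

12.3 mph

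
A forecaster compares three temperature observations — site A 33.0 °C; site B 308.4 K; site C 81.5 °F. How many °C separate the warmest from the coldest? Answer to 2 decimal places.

site B: 308.4 K = 35.250 °C.
site C: 81.5 °F = 27.500 °C.
Spread: 35.250 − 27.500 = 7.750 °C.

7.75 °C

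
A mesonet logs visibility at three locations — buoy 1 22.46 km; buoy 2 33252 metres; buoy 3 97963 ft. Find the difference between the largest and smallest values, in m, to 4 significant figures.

10790 m

buoy 1: 22.46 km = 22460.00 m.
buoy 3: 97963 ft = 29859.12 m.
Spread: 33252.00 − 22460.00 = 10790 m.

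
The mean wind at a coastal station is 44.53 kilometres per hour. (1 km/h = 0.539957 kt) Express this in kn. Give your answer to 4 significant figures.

24.04 kt

1 km/h = 0.539957 kt, so 44.53 × 0.539957 = 24.04 kt.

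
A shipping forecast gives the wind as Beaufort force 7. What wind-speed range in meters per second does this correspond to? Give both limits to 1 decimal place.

Beaufort 7 (near gale) spans 13.9–17.1 m/s.

13.9 to 17.1 m/s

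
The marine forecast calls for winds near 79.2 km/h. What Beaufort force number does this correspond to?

79.2 km/h = 22.0 m/s, which is Beaufort 9 (strong gale, 20.8–24.4 m/s).

Beaufort force 9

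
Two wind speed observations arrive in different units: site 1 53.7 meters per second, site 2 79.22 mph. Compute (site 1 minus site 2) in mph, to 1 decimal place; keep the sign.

site 1: 53.7 m/s = 120.123 mph.
Difference: 120.123 − 79.220 = 40.9 mph.

40.9 mph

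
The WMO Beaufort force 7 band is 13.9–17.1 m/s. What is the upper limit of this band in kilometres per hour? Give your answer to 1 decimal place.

61.6 km/h

13.9–17.1 m/s × 3.6 = 50.0–61.6 km/h.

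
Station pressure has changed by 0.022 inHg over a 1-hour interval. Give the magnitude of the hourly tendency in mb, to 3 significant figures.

0.745 mb per hour

0.022 inHg / 1 h × 33.8639 mb/inHg = 0.745 mb/h.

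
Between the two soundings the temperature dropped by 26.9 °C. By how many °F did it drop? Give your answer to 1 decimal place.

For a temperature change the 32° offset cancels: Δ°F = 26.9 × 1.8 = 48.4 °F.

48.4 °F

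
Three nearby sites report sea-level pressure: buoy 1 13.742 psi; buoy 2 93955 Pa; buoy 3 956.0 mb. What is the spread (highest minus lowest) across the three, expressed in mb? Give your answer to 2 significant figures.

buoy 1: 13.742 psi = 947.48 mb.
buoy 2: 93955 Pa = 939.55 mb.
Spread: 956.00 − 939.55 = 16 mb.

16 mb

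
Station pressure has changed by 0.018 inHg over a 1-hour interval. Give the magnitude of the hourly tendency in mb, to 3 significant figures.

0.018 inHg / 1 h × 33.8639 mb/inHg = 0.610 mb/h.

0.610 mb per hour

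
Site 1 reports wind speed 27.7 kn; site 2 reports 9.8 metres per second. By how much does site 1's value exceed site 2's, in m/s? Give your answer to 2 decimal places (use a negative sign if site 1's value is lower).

site 1: 27.7 kt = 14.2501 m/s.
Difference: 14.2501 − 9.8000 = 4.45 m/s.

4.45 m/s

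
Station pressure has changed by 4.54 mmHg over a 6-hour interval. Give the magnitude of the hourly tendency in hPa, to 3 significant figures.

4.54 mmHg / 6 h × 1.33322 hPa/mmHg = 1.01 hPa/h.

1.01 hPa per hour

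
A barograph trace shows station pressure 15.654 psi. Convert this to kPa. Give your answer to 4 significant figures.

1 psi = 6.89476 kPa, so 15.654 × 6.89476 = 107.9 kPa.

107.9 kPa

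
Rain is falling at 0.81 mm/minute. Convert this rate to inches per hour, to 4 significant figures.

0.81 mm/minute × 0.0393701 in/mm × 60 minute/hour = 1.913 in/hour.

1.913 in/hour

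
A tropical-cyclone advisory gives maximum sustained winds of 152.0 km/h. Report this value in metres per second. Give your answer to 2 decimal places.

42.22 m/s

1 km/h = 0.277778 m/s, so 152.0 × 0.277778 = 42.22 m/s.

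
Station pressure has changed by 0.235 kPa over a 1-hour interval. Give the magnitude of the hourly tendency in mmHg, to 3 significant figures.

0.235 kPa / 1 h × 7.50062 mmHg/kPa = 1.76 mmHg/h.

1.76 mmHg per hour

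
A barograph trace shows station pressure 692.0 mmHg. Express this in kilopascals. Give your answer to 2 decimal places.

92.26 kPa

1 mmHg = 0.133322 kPa, so 692.0 × 0.133322 = 92.26 kPa.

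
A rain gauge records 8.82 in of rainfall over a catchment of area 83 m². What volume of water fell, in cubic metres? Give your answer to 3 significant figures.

Depth: 8.82 in × 25.4 = 224.028 mm.
1 mm over 1 m² is 1 L, so volume = 224.028 × 83 = 18594.324 L = 18.6 m³.

18.6 cubic metres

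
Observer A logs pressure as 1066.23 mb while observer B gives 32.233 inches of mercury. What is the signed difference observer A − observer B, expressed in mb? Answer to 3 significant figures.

observer B: 32.233 inHg = 1091.535 mb.
Difference: 1066.230 − 1091.535 = -25.3 mb.

-25.3 mb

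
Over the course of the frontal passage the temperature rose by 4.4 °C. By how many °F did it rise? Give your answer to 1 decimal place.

For a temperature change the 32° offset cancels: Δ°F = 4.4 × 1.8 = 7.9 °F.

7.9 °F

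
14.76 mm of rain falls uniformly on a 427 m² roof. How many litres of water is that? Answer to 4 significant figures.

1 mm over 1 m² is 1 L, so volume = 14.76 × 427 = 6302.52 L ≈ 6303 L.

6303 litres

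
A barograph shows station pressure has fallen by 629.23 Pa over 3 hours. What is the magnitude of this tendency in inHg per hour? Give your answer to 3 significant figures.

0.0619 inHg per hour

629.23 Pa / 3 h × 0.0002953 inHg/Pa = 0.0619 inHg/h.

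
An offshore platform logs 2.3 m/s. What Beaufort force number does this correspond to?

Beaufort force 2

2.3 m/s lies in the Beaufort 2 band (light breeze, 1.6–3.3 m/s).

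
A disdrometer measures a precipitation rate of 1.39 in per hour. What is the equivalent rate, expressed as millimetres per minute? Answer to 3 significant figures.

1.39 in/hour × 25.4 mm/in × 0.0166667 hour/minute = 0.588 mm/minute.

0.588 mm/minute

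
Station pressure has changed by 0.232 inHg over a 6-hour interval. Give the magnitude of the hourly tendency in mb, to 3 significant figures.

0.232 inHg / 6 h × 33.8639 mb/inHg = 1.31 mb/h.

1.31 mb per hour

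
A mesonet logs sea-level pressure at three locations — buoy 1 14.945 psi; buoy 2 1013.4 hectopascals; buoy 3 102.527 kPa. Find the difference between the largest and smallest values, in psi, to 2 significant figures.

0.25 psi

buoy 2: 1013.4 hPa = 14.6981 psi.
buoy 3: 102.527 kPa = 14.8703 psi.
Spread: 14.9450 − 14.6981 = 0.25 psi.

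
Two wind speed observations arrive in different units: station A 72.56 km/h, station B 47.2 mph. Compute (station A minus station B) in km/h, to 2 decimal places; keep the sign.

-3.40 km/h

station B: 47.2 mph = 75.9610 km/h.
Difference: 72.5600 − 75.9610 = -3.40 km/h.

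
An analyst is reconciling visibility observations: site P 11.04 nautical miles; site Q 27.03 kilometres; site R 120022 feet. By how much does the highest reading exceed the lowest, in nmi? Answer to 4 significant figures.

site Q: 27.03 km = 14.59503 nmi.
site R: 120022 ft = 19.75308 nmi.
Spread: 19.75308 − 11.04000 = 8.713 nmi.

8.713 nmi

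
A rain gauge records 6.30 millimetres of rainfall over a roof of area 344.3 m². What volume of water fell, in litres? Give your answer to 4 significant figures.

2169 litres

1 mm over 1 m² is 1 L, so volume = 6.3 × 344.3 = 2169.09 L ≈ 2169 L.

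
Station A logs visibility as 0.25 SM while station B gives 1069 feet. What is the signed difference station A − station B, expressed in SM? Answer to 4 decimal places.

0.0475 SM

station B: 1069 ft = 0.202462 SM.
Difference: 0.250000 − 0.202462 = 0.0475 SM.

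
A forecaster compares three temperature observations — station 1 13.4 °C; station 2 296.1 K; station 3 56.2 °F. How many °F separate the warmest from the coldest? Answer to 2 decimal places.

station 2: 296.1 K = 22.950 °C.
station 3: 56.2 °F = 13.444 °C.
Spread: 22.950 − 13.400 = 9.550 °C = 17.19 °F.

17.19 °F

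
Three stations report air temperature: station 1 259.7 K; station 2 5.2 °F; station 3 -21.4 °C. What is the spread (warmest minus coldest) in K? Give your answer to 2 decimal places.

station 1: 259.7 K = -13.450 °C.
station 2: 5.2 °F = -14.889 °C.
Spread: (-13.450) − (-21.400) = 7.950 °C.

7.95 K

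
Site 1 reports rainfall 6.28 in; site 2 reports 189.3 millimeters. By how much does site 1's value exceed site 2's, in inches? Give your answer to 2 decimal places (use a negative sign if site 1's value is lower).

site 2: 189.3 mm = 7.4528 in.
Difference: 6.2800 − 7.4528 = -1.17 in.

-1.17 in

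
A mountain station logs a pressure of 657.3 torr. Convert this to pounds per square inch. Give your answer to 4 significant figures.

12.71 psi

1 mmHg = 0.0193368 psi, so 657.3 × 0.0193368 = 12.71 psi.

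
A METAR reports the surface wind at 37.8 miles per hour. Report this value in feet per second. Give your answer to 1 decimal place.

1 mph = 1.46667 ft/s, so 37.8 × 1.46667 = 55.4 ft/s.

55.4 ft/s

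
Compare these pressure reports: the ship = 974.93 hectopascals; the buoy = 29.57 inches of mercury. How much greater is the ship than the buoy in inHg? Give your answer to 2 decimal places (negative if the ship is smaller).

the ship: 974.93 hPa = 28.7897 inHg.
Difference: 28.7897 − 29.5700 = -0.78 inHg.

-0.78 inHg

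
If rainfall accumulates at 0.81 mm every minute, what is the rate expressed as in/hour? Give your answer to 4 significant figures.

0.81 mm/minute × 0.0393701 in/mm × 60 minute/hour = 1.913 in/hour.

1.913 in/hour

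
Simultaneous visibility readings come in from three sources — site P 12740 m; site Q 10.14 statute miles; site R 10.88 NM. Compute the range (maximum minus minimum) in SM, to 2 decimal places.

site P: 12740 m = 7.9163 SM.
site R: 10.88 nmi = 12.5205 SM.
Spread: 12.5205 − 7.9163 = 4.60 SM.

4.60 SM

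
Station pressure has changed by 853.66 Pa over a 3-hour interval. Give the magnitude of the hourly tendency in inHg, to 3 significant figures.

853.66 Pa / 3 h × 0.0002953 inHg/Pa = 0.0840 inHg/h.

0.0840 inHg per hour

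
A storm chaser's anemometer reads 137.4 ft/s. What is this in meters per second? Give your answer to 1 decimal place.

1 ft/s = 0.3048 m/s, so 137.4 × 0.3048 = 41.9 m/s.

41.9 m/s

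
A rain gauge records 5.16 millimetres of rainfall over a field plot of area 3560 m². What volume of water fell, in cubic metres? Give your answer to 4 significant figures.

18.37 cubic metres

1 mm over 1 m² is 1 L, so volume = 5.16 × 3560 = 18369.6 L = 18.37 m³.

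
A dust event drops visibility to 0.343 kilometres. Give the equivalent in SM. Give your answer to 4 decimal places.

0.2131 SM

1 km = 0.621371 SM, so 0.343 × 0.621371 = 0.2131 SM.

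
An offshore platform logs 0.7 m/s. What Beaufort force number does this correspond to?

0.7 m/s lies in the Beaufort 1 band (light air, 0.3–1.5 m/s).

Beaufort force 1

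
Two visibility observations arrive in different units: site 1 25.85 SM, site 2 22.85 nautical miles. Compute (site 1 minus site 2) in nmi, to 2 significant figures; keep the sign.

-0.39 nmi

site 1: 25.85 SM = 22.4630 nmi.
Difference: 22.4630 − 22.8500 = -0.39 nmi.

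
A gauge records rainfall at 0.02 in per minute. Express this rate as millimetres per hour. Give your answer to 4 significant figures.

0.02 in/minute × 25.4 mm/in × 60 minute/hour = 30.48 mm/hour.

30.48 mm/hour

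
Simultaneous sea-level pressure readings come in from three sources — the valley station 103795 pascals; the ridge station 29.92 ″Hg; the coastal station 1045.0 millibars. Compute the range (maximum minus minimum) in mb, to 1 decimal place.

31.8 mb

the valley station: 103795 Pa = 1037.950 mb.
the ridge station: 29.92 inHg = 1013.208 mb.
Spread: 1045.000 − 1013.208 = 31.8 mb.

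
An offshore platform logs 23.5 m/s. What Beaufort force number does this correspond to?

Beaufort force 9

23.5 m/s lies in the Beaufort 9 band (strong gale, 20.8–24.4 m/s).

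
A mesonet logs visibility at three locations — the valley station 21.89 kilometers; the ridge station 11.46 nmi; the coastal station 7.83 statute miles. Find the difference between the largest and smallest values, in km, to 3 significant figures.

9.29 km

the ridge station: 11.46 nmi = 21.2239 km.
the coastal station: 7.83 SM = 12.6012 km.
Spread: 21.8900 − 12.6012 = 9.29 km.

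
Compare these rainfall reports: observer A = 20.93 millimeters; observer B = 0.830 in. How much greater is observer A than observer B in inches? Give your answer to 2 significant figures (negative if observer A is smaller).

-0.0060 in

observer A: 20.93 mm = 0.824016 in.
Difference: 0.824016 − 0.830000 = -0.0060 in.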